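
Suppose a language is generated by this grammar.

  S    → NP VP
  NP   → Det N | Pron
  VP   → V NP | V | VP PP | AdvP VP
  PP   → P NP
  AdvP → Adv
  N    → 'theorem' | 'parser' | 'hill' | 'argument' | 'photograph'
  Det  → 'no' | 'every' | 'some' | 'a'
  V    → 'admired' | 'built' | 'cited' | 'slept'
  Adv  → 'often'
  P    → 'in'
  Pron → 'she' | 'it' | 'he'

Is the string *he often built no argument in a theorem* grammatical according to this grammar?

Grammatical

[S [NP [Pron he]] [VP [VP [AdvP [Adv often]] [VP [V built] [NP [Det no] [N argument]]]] [PP [P in] [NP [Det a] [N theorem]]]]]
The bracketing above is licensed at every node by one of the given productions, with S at the root.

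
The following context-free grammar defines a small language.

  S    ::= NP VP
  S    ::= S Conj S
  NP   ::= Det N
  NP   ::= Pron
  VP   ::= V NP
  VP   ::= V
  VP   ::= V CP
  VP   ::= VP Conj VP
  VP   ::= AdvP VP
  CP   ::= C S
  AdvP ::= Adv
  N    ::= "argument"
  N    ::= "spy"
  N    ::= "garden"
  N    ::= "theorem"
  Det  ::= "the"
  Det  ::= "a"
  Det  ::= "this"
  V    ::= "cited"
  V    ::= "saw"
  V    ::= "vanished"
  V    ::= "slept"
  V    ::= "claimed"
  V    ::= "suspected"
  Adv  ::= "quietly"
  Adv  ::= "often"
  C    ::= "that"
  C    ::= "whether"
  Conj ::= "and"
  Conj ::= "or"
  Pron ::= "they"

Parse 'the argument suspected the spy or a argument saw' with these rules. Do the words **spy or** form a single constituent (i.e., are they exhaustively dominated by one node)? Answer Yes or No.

No

[S [S [NP [Det the] [N argument]] [VP [V suspected] [NP [Det the] [N spy]]]] [Conj or] [S [NP [Det a] [N argument]] [VP [V saw]]]]
The smallest constituent containing 'spy or' is the S spanning 'the argument suspected the spy or a argument saw'; no single node in the tree dominates exactly the given words.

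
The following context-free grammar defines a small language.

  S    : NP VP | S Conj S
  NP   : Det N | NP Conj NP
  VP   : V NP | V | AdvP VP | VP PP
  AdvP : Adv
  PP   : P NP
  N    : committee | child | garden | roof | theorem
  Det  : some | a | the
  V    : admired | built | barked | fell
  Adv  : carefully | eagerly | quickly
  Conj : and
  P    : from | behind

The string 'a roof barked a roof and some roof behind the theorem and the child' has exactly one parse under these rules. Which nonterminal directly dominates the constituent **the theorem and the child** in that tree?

PP

[S [NP [Det a] [N roof]] [VP [VP [V barked] [NP [NP [Det a] [N roof]] [Conj and] [NP [Det some] [N roof]]]] [PP [P behind] [NP [NP [Det the] [N theorem]] [Conj and] [NP [Det the] [N child]]]]]]
The span 'the theorem and the child' is the NP node built by NP → NP Conj NP.
Its mother is the PP built by PP → P NP.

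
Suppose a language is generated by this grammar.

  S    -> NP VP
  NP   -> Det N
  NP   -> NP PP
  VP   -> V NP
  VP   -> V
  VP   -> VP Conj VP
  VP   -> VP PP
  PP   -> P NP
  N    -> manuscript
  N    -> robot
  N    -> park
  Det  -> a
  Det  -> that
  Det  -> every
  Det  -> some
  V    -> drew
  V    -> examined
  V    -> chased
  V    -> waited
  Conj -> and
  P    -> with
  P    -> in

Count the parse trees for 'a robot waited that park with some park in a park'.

5

Two of the 5 distinct bracketings:
[S [NP [Det a] [N robot]] [VP [V waited] [NP [NP [Det that] [N park]] [PP [P with] [NP [NP [Det some] [N park]] [PP [P in] [NP [Det a] [N park]]]]]]]]
[S [NP [Det a] [N robot]] [VP [V waited] [NP [NP [NP [Det that] [N park]] [PP [P with] [NP [Det some] [N park]]]] [PP [P in] [NP [Det a] [N park]]]]]]
The trees differ in how a recursive rule is bracketed over the same span.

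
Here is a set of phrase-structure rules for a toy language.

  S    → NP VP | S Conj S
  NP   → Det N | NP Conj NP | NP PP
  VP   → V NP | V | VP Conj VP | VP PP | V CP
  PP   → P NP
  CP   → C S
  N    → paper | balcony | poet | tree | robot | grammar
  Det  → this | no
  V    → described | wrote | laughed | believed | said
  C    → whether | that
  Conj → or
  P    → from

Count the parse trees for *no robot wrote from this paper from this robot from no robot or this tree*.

Two of the 9 distinct bracketings:
[S [NP [Det no] [N robot]] [VP [VP [V wrote]] [PP [P from] [NP [NP [NP [Det this] [N paper]] [PP [P from] [NP [NP [Det this] [N robot]] [PP [P from] [NP [Det no] [N robot]]]]]] [Conj or] [NP [Det this] [N tree]]]]]]
[S [NP [Det no] [N robot]] [VP [VP [V wrote]] [PP [P from] [NP [NP [NP [NP [Det this] [N paper]] [PP [P from] [NP [Det this] [N robot]]]] [PP [P from] [NP [Det no] [N robot]]]] [Conj or] [NP [Det this] [N tree]]]]]]
The trees differ in how a recursive rule is bracketed over the same span.

9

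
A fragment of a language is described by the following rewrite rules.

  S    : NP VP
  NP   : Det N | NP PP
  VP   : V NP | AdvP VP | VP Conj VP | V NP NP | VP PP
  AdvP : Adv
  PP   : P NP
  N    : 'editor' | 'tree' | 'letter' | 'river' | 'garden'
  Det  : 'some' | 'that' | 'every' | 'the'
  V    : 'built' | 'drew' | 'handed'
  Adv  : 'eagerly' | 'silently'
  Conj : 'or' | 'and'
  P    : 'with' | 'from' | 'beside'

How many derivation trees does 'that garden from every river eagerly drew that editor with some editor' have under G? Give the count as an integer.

3

Two of the 3 distinct bracketings:
[S [NP [NP [Det that] [N garden]] [PP [P from] [NP [Det every] [N river]]]] [VP [AdvP [Adv eagerly]] [VP [V drew] [NP [NP [Det that] [N editor]] [PP [P with] [NP [Det some] [N editor]]]]]]]
[S [NP [NP [Det that] [N garden]] [PP [P from] [NP [Det every] [N river]]]] [VP [AdvP [Adv eagerly]] [VP [VP [V drew] [NP [Det that] [N editor]]] [PP [P with] [NP [Det some] [N editor]]]]]]
The difference turns on whether VP → VP PP is used at the relevant span, versus an alternative expansion of VP.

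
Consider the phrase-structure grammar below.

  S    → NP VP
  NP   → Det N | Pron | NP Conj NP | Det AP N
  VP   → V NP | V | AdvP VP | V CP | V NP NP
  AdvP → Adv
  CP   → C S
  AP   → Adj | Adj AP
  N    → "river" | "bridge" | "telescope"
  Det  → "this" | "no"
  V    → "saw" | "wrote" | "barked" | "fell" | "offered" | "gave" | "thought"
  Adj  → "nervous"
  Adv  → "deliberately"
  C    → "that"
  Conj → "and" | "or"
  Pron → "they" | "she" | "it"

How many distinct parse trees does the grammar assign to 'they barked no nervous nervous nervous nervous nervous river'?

[S [NP [Pron they]] [VP [V barked] [NP [Det no] [AP [Adj nervous] [AP [Adj nervous] [AP [Adj nervous] [AP [Adj nervous] [AP [Adj nervous]]]]]] [N river]]]]
No rule offers an alternative attachment or grouping for any span, so this is the only derivation.

1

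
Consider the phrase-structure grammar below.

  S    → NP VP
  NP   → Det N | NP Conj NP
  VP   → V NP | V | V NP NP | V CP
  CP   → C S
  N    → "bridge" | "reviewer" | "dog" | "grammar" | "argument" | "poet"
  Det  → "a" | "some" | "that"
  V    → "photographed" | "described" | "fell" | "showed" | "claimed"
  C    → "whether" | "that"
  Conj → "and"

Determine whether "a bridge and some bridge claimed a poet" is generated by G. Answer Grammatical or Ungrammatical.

[S [NP [NP [Det a] [N bridge]] [Conj and] [NP [Det some] [N bridge]]] [VP [V claimed] [NP [Det a] [N poet]]]]
Every word is introduced by a lexical rule and the phrasal rules combine the resulting categories into a single S.

Grammatical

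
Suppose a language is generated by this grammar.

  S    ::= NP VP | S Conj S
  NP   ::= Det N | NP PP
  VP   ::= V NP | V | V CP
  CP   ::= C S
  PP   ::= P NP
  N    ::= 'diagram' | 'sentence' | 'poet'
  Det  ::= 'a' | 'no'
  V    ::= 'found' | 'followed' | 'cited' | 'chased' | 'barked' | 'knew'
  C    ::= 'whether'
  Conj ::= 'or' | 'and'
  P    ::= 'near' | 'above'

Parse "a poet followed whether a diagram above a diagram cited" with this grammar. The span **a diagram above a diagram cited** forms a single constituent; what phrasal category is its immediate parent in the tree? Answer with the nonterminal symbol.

[S [NP [Det a] [N poet]] [VP [V followed] [CP [C whether] [S [NP [NP [Det a] [N diagram]] [PP [P above] [NP [Det a] [N diagram]]]] [VP [V cited]]]]]]
The span 'a diagram above a diagram cited' is the S node built by S → NP VP.
Its mother is the CP built by CP → C S.

CP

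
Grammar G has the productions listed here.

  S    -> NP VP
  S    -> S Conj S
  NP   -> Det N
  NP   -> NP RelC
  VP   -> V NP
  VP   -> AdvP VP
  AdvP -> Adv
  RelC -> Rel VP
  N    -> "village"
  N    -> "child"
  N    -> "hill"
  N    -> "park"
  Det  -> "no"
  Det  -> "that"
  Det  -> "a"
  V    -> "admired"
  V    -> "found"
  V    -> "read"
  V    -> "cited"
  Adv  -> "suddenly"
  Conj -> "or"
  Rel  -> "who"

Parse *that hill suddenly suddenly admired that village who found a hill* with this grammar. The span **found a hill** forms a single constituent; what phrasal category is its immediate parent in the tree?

RelC

S
  NP
    Det: that
    N: hill
  VP
    AdvP
      Adv: suddenly
    VP
      AdvP
        Adv: suddenly
      VP
        V: admired
        NP
          NP
            Det: that
            N: village
          RelC
            Rel: who
            VP
              V: found
              NP
                Det: a
                N: hill
The span 'found a hill' is the VP node built by VP → V NP.
Its mother is the RelC built by RelC → Rel VP.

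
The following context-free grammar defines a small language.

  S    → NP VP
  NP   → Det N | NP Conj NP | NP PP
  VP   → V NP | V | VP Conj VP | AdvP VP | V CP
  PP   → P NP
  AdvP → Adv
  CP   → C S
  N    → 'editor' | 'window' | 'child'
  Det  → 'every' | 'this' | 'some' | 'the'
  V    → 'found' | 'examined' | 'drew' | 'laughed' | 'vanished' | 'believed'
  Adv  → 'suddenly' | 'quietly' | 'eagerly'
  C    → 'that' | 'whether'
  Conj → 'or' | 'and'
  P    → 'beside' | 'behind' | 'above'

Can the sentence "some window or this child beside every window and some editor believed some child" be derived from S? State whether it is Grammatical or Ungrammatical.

[S [NP [NP [Det some] [N window]] [Conj or] [NP [NP [NP [Det this] [N child]] [PP [P beside] [NP [Det every] [N window]]]] [Conj and] [NP [Det some] [N editor]]]] [VP [V believed] [NP [Det some] [N child]]]]
Every word is introduced by a lexical rule and the phrasal rules combine the resulting categories into a single S.

Grammatical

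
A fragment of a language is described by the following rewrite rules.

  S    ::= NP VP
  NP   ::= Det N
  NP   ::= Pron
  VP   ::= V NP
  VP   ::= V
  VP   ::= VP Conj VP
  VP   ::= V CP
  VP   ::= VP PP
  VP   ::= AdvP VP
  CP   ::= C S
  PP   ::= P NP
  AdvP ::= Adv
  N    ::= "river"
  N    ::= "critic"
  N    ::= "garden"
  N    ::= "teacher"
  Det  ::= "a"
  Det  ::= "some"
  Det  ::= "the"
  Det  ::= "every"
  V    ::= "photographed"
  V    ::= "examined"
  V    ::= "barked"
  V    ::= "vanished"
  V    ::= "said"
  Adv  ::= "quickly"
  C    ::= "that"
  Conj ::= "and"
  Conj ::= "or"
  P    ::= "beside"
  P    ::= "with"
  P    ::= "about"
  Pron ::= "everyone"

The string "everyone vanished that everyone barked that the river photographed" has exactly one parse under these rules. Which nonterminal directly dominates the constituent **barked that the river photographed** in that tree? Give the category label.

S

S
  NP
    Pron: everyone
  VP
    V: vanished
    CP
      C: that
      S
        NP
          Pron: everyone
        VP
          V: barked
          CP
            C: that
            S
              NP
                Det: the
                N: river
              VP
                V: photographed
The span 'barked that the river photographed' is the VP node built by VP → V CP.
Its mother is the S built by S → NP VP.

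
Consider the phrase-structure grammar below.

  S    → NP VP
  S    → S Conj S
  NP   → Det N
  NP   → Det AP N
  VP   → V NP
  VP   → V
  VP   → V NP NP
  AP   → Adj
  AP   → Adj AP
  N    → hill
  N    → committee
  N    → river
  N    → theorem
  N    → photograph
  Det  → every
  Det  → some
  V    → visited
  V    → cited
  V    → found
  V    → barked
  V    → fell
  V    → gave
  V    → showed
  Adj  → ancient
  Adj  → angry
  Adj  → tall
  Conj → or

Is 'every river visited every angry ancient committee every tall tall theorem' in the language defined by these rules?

S
  NP
    Det: every
    N: river
  VP
    V: visited
    NP
      Det: every
      AP
        Adj: angry
        AP
          Adj: ancient
      N: committee
    NP
      Det: every
      AP
        Adj: tall
        AP
          Adj: tall
      N: theorem
Each bracket corresponds to one application of a listed rule, so the string is derivable from S.

Grammatical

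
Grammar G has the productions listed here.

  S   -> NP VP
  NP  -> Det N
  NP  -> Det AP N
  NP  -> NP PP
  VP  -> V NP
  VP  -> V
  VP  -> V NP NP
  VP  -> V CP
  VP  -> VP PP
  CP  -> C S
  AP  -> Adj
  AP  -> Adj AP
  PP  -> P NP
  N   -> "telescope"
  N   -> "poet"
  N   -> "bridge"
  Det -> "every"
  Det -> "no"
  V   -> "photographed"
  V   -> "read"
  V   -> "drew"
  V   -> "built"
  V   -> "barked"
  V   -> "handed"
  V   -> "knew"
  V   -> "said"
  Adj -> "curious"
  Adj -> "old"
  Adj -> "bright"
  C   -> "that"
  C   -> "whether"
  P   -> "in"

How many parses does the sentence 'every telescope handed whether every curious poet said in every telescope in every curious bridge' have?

5

Two of the 5 distinct bracketings:
[S [NP [Det every] [N telescope]] [VP [V handed] [CP [C whether] [S [NP [Det every] [AP [Adj curious]] [N poet]] [VP [VP [V said]] [PP [P in] [NP [NP [Det every] [N telescope]] [PP [P in] [NP [Det every] [AP [Adj curious]] [N bridge]]]]]]]]]]
[S [NP [Det every] [N telescope]] [VP [V handed] [CP [C whether] [S [NP [Det every] [AP [Adj curious]] [N poet]] [VP [VP [VP [V said]] [PP [P in] [NP [Det every] [N telescope]]]] [PP [P in] [NP [Det every] [AP [Adj curious]] [N bridge]]]]]]]]
The difference turns on whether NP → NP PP is used at the relevant span, versus an alternative expansion of NP.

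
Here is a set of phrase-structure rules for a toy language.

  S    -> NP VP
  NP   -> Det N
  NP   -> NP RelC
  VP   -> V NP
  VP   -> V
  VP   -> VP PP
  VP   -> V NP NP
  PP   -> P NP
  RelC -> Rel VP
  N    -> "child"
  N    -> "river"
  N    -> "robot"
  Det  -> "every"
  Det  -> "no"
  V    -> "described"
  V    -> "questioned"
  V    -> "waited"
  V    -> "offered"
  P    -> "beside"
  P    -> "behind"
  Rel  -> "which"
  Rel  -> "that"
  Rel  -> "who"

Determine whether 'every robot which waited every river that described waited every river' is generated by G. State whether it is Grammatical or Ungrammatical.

Grammatical

[S [NP [NP [Det every] [N robot]] [RelC [Rel which] [VP [V waited] [NP [NP [Det every] [N river]] [RelC [Rel that] [VP [V described]]]]]]] [VP [V waited] [NP [Det every] [N river]]]]
Every word is introduced by a lexical rule and the phrasal rules combine the resulting categories into a single S.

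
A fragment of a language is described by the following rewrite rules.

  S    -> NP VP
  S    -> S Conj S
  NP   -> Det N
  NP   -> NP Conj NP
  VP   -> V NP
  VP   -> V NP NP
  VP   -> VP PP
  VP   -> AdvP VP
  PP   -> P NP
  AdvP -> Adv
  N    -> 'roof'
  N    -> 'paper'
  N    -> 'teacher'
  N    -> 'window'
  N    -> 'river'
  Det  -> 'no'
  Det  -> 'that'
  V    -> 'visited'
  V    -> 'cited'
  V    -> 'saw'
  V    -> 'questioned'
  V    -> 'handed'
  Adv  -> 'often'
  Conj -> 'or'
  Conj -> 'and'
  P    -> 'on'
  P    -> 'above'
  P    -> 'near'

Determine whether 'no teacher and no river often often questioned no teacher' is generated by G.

S
  NP
    NP
      Det: no
      N: teacher
    Conj: and
    NP
      Det: no
      N: river
  VP
    AdvP
      Adv: often
    VP
      AdvP
        Adv: often
      VP
        V: questioned
        NP
          Det: no
          N: teacher
Each bracket corresponds to one application of a listed rule, so the string is derivable from S.

Grammatical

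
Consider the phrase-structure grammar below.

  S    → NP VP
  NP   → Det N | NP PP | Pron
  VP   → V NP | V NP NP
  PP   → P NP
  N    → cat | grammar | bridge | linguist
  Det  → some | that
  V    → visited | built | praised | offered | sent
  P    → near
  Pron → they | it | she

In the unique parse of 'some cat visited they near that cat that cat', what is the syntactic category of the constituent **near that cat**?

PP

S
  NP
    Det: some
    N: cat
  VP
    V: visited
    NP
      NP
        Pron: they
      PP
        P: near
        NP
          Det: that
          N: cat
    NP
      Det: that
      N: cat
The span 'near that cat' is the PP node built by PP → P NP.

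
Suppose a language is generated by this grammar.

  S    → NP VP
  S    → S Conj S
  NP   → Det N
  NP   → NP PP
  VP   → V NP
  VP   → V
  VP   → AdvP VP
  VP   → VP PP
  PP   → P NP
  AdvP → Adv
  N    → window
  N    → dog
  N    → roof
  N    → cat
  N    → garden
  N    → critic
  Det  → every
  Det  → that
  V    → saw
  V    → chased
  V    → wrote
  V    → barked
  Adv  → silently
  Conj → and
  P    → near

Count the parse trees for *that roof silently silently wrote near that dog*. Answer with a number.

3

Two of the 3 distinct bracketings:
[S [NP [Det that] [N roof]] [VP [AdvP [Adv silently]] [VP [AdvP [Adv silently]] [VP [VP [V wrote]] [PP [P near] [NP [Det that] [N dog]]]]]]]
[S [NP [Det that] [N roof]] [VP [AdvP [Adv silently]] [VP [VP [AdvP [Adv silently]] [VP [V wrote]]] [PP [P near] [NP [Det that] [N dog]]]]]]
The trees differ in how a recursive rule is bracketed over the same span.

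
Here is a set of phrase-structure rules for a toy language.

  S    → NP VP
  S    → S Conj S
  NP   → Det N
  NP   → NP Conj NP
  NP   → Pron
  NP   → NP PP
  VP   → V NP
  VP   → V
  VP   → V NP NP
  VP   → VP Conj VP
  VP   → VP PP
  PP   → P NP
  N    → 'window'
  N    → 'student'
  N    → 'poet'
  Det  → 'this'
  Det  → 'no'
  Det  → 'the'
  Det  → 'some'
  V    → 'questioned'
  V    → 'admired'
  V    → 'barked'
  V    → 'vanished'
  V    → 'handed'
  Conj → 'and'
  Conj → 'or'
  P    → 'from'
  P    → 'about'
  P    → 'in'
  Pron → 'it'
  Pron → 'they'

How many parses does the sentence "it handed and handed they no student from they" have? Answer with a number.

Two of the 3 distinct bracketings:
[S [NP [Pron it]] [VP [VP [V handed]] [Conj and] [VP [V handed] [NP [Pron they]] [NP [NP [Det no] [N student]] [PP [P from] [NP [Pron they]]]]]]]
[S [NP [Pron it]] [VP [VP [V handed]] [Conj and] [VP [VP [V handed] [NP [Pron they]] [NP [Det no] [N student]]] [PP [P from] [NP [Pron they]]]]]]
The difference turns on whether NP → NP PP is used at the relevant span, versus an alternative expansion of NP.

3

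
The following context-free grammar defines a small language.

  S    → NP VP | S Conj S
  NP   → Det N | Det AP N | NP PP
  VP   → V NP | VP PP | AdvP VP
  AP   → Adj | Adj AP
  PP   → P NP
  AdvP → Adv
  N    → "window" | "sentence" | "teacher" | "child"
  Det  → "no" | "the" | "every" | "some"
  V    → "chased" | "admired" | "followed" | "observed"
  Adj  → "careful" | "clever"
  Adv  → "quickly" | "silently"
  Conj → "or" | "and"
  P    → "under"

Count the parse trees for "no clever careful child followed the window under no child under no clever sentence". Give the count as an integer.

Two of the 5 distinct bracketings:
[S [NP [Det no] [AP [Adj clever] [AP [Adj careful]]] [N child]] [VP [V followed] [NP [NP [Det the] [N window]] [PP [P under] [NP [NP [Det no] [N child]] [PP [P under] [NP [Det no] [AP [Adj clever]] [N sentence]]]]]]]]
[S [NP [Det no] [AP [Adj clever] [AP [Adj careful]]] [N child]] [VP [V followed] [NP [NP [NP [Det the] [N window]] [PP [P under] [NP [Det no] [N child]]]] [PP [P under] [NP [Det no] [AP [Adj clever]] [N sentence]]]]]]
The trees differ in how a recursive rule is bracketed over the same span.

5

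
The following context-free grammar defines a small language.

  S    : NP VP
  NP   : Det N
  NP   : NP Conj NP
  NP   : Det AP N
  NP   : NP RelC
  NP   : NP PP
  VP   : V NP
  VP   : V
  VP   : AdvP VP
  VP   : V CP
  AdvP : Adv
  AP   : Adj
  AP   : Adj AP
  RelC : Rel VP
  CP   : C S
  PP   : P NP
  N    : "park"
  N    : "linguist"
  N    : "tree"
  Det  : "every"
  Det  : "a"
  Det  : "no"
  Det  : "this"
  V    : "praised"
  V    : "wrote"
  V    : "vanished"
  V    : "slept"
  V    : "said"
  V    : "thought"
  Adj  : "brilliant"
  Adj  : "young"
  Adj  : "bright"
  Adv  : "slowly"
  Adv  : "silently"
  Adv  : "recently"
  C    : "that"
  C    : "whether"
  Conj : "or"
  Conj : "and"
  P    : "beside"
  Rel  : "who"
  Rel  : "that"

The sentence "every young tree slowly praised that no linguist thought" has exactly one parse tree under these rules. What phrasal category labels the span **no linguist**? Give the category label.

NP

S
  NP
    Det: every
    AP
      Adj: young
    N: tree
  VP
    AdvP
      Adv: slowly
    VP
      V: praised
      CP
        C: that
        S
          NP
            Det: no
            N: linguist
          VP
            V: thought
The span 'no linguist' is the NP node built by NP → Det N.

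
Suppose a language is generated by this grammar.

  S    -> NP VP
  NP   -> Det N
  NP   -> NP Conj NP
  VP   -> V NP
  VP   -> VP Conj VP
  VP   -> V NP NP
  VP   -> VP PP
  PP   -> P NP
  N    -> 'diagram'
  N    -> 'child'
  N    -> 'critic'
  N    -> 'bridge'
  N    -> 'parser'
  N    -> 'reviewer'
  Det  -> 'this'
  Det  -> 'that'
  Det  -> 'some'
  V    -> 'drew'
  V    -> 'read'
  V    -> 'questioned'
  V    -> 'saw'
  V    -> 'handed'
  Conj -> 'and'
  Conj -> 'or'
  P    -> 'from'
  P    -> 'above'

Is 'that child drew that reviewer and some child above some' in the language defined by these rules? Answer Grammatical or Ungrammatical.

For S → NP VP, the only prefix that parses as NP is 'that child', but the remainder 'drew that reviewer and some child above some' is not a VP under these rules.

Ungrammatical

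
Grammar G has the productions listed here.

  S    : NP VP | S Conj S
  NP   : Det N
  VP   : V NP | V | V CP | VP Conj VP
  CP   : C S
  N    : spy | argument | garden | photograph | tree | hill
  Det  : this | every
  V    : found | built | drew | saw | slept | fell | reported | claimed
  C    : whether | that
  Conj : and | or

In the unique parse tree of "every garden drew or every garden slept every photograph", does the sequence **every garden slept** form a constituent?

[S [S [NP [Det every] [N garden]] [VP [V drew]]] [Conj or] [S [NP [Det every] [N garden]] [VP [V slept] [NP [Det every] [N photograph]]]]]
The smallest constituent containing 'every garden slept' is the S spanning 'every garden slept every photograph'; no single node in the tree dominates exactly the given words.

No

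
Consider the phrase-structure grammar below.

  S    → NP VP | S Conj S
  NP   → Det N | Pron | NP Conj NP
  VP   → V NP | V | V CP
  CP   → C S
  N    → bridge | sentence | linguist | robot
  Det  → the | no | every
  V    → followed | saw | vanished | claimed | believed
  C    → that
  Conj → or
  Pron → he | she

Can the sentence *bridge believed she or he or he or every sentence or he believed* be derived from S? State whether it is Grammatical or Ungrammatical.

For S → NP VP, no prefix of the string parses as an NP. The alternative S rule S → S Conj S likewise has no satisfying split.

Ungrammatical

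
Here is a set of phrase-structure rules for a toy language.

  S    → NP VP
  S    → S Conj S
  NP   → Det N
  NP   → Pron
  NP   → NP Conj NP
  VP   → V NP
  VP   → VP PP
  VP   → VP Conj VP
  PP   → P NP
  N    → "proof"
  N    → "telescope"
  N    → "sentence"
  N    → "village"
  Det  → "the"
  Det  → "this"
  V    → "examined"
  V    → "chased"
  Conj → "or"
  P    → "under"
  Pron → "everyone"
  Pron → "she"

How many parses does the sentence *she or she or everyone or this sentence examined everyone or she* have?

Two of the 5 distinct bracketings:
[S [NP [NP [Pron she]] [Conj or] [NP [NP [Pron she]] [Conj or] [NP [NP [Pron everyone]] [Conj or] [NP [Det this] [N sentence]]]]] [VP [V examined] [NP [NP [Pron everyone]] [Conj or] [NP [Pron she]]]]]
[S [NP [NP [Pron she]] [Conj or] [NP [NP [NP [Pron she]] [Conj or] [NP [Pron everyone]]] [Conj or] [NP [Det this] [N sentence]]]] [VP [V examined] [NP [NP [Pron everyone]] [Conj or] [NP [Pron she]]]]]
The trees differ in how a recursive rule is bracketed over the same span.

5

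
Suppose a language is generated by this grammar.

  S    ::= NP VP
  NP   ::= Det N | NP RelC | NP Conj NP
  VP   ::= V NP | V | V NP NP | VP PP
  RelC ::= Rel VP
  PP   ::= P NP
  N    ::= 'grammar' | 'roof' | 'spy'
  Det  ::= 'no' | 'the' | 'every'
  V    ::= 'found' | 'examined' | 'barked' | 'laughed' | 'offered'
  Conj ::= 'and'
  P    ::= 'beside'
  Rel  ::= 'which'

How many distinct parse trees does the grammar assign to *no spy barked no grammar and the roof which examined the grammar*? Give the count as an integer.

Two of the 4 distinct bracketings:
[S [NP [Det no] [N spy]] [VP [V barked] [NP [NP [NP [Det no] [N grammar]] [Conj and] [NP [Det the] [N roof]]] [RelC [Rel which] [VP [V examined] [NP [Det the] [N grammar]]]]]]]
[S [NP [Det no] [N spy]] [VP [V barked] [NP [NP [Det no] [N grammar]] [Conj and] [NP [NP [Det the] [N roof]] [RelC [Rel which] [VP [V examined] [NP [Det the] [N grammar]]]]]]]]
The trees differ in how a recursive rule is bracketed over the same span.

4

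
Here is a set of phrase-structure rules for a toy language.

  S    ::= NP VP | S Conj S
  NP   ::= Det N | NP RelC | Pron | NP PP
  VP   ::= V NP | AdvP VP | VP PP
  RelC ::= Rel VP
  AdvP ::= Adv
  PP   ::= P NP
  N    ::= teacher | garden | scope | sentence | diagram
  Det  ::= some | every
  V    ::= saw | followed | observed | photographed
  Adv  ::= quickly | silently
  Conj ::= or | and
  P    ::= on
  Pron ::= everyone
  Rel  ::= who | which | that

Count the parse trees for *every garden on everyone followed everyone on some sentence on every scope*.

5

Two of the 5 distinct bracketings:
[S [NP [NP [Det every] [N garden]] [PP [P on] [NP [Pron everyone]]]] [VP [V followed] [NP [NP [Pron everyone]] [PP [P on] [NP [NP [Det some] [N sentence]] [PP [P on] [NP [Det every] [N scope]]]]]]]]
[S [NP [NP [Det every] [N garden]] [PP [P on] [NP [Pron everyone]]]] [VP [V followed] [NP [NP [NP [Pron everyone]] [PP [P on] [NP [Det some] [N sentence]]]] [PP [P on] [NP [Det every] [N scope]]]]]]
The trees differ in how a recursive rule is bracketed over the same span.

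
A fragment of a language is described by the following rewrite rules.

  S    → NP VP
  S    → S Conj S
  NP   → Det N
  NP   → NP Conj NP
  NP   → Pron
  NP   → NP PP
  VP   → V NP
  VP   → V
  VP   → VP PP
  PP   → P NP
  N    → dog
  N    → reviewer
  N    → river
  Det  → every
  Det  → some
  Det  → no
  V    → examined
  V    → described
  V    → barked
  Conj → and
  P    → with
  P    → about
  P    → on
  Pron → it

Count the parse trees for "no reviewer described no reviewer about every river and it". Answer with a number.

3

Two of the 3 distinct bracketings:
[S [NP [Det no] [N reviewer]] [VP [V described] [NP [NP [NP [Det no] [N reviewer]] [PP [P about] [NP [Det every] [N river]]]] [Conj and] [NP [Pron it]]]]]
[S [NP [Det no] [N reviewer]] [VP [V described] [NP [NP [Det no] [N reviewer]] [PP [P about] [NP [NP [Det every] [N river]] [Conj and] [NP [Pron it]]]]]]]
The trees differ in how a recursive rule is bracketed over the same span.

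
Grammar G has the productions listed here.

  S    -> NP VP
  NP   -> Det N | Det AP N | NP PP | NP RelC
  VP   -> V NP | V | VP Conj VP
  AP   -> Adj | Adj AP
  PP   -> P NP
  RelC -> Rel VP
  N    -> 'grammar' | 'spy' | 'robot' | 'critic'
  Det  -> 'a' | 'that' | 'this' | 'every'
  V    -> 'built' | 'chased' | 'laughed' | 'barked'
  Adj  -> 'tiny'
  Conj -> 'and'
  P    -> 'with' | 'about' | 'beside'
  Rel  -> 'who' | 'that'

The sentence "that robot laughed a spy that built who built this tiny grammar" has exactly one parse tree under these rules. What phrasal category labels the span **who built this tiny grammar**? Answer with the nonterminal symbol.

S
  NP
    Det: that
    N: robot
  VP
    V: laughed
    NP
      NP
        NP
          Det: a
          N: spy
        RelC
          Rel: that
          VP
            V: built
      RelC
        Rel: who
        VP
          V: built
          NP
            Det: this
            AP
              Adj: tiny
            N: grammar
The span 'who built this tiny grammar' is the RelC node built by RelC → Rel VP.

RelC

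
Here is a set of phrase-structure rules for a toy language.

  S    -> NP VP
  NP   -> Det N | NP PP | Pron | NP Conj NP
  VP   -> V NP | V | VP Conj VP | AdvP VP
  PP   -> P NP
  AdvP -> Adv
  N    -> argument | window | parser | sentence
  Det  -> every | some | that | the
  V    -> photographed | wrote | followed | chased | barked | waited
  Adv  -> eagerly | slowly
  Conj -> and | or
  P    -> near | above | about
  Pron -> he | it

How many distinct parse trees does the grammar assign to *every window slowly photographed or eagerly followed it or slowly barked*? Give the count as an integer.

7

Two of the 7 distinct bracketings:
[S [NP [Det every] [N window]] [VP [VP [AdvP [Adv slowly]] [VP [V photographed]]] [Conj or] [VP [VP [AdvP [Adv eagerly]] [VP [V followed] [NP [Pron it]]]] [Conj or] [VP [AdvP [Adv slowly]] [VP [V barked]]]]]]
[S [NP [Det every] [N window]] [VP [VP [AdvP [Adv slowly]] [VP [V photographed]]] [Conj or] [VP [AdvP [Adv eagerly]] [VP [VP [V followed] [NP [Pron it]]] [Conj or] [VP [AdvP [Adv slowly]] [VP [V barked]]]]]]]
The trees differ in how a recursive rule is bracketed over the same span.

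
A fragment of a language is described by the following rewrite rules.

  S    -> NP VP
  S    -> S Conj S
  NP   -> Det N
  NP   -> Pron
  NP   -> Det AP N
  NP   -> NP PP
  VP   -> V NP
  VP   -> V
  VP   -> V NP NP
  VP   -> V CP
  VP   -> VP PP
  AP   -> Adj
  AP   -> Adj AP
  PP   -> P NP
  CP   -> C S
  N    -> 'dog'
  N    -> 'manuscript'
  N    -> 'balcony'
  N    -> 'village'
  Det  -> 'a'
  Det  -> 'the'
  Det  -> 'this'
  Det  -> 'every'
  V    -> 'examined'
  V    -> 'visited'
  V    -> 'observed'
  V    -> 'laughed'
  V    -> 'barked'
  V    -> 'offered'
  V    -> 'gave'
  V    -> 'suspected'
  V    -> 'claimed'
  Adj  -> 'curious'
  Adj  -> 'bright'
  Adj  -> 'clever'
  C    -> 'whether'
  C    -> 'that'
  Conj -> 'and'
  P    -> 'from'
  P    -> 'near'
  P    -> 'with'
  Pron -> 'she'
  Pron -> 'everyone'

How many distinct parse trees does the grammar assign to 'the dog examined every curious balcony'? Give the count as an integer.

1

[S [NP [Det the] [N dog]] [VP [V examined] [NP [Det every] [AP [Adj curious]] [N balcony]]]]
No rule offers an alternative attachment or grouping for any span, so this is the only derivation.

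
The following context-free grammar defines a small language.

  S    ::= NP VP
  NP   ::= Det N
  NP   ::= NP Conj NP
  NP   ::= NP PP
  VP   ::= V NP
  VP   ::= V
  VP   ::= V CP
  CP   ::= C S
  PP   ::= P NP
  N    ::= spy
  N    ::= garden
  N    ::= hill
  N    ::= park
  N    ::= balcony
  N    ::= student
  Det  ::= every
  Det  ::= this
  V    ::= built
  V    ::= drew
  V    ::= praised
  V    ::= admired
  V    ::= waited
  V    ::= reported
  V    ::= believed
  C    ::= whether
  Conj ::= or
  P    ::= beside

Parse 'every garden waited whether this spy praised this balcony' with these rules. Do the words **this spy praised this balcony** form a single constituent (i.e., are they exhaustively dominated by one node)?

[S [NP [Det every] [N garden]] [VP [V waited] [CP [C whether] [S [NP [Det this] [N spy]] [VP [V praised] [NP [Det this] [N balcony]]]]]]]
The words 'this spy praised this balcony' are exhaustively dominated by a single S node (built by S → NP VP), so they form a constituent.

Yes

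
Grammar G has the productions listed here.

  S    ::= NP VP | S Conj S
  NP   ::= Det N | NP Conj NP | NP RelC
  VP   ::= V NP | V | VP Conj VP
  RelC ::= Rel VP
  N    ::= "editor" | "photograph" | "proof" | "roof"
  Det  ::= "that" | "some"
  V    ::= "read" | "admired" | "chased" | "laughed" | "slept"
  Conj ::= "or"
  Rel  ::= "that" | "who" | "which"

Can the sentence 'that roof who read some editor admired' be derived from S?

Grammatical

[S [NP [NP [Det that] [N roof]] [RelC [Rel who] [VP [V read] [NP [Det some] [N editor]]]]] [VP [V admired]]]
Each bracket corresponds to one application of a listed rule, so the string is derivable from S.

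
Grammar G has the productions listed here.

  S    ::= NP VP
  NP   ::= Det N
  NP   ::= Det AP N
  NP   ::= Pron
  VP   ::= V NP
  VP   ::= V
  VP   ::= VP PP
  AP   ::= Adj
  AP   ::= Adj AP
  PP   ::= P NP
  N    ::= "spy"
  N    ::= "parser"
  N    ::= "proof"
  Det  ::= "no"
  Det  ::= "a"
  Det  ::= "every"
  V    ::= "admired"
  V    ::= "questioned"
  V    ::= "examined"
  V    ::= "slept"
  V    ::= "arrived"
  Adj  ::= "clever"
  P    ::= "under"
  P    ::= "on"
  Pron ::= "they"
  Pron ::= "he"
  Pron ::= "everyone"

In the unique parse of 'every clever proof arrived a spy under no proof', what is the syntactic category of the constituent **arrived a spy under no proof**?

VP

S
  NP
    Det: every
    AP
      Adj: clever
    N: proof
  VP
    VP
      V: arrived
      NP
        Det: a
        N: spy
    PP
      P: under
      NP
        Det: no
        N: proof
The span 'arrived a spy under no proof' is the VP node built by VP → VP PP.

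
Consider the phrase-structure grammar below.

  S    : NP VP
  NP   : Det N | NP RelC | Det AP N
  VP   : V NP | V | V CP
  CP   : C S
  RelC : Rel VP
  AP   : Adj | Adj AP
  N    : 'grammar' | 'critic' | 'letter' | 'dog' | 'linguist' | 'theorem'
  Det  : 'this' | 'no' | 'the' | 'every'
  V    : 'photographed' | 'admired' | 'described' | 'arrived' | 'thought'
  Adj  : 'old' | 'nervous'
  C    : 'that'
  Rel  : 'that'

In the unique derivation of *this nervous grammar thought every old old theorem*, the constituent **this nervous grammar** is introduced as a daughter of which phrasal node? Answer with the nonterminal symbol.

S

S
  NP
    Det: this
    AP
      Adj: nervous
    N: grammar
  VP
    V: thought
    NP
      Det: every
      AP
        Adj: old
        AP
          Adj: old
      N: theorem
The span 'this nervous grammar' is the NP node built by NP → Det AP N.
Its mother is the S built by S → NP VP.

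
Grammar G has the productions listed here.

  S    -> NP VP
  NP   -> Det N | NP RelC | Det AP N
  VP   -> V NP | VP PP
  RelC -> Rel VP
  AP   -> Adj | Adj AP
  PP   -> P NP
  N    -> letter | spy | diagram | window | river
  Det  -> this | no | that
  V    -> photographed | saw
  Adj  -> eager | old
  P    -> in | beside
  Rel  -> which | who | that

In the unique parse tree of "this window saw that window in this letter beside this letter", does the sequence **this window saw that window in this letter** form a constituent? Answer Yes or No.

No

[S [NP [Det this] [N window]] [VP [VP [VP [V saw] [NP [Det that] [N window]]] [PP [P in] [NP [Det this] [N letter]]]] [PP [P beside] [NP [Det this] [N letter]]]]]
The smallest constituent containing 'this window saw that window in this letter' is the S spanning 'this window saw that window in this letter beside this letter'; no single node in the tree dominates exactly the given words.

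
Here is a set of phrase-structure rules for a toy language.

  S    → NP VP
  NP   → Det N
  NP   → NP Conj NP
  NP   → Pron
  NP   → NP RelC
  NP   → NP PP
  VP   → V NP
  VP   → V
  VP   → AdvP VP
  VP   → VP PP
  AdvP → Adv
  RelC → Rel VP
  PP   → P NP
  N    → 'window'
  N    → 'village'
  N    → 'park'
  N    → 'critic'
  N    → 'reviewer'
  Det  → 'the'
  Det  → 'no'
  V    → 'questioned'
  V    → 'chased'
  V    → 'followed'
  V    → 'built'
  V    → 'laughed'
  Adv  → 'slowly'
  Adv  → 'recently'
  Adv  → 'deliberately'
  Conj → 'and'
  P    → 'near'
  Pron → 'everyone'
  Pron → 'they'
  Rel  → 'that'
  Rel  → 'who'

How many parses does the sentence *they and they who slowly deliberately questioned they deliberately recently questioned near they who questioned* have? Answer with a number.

6

Two of the 6 distinct bracketings:
[S [NP [NP [Pron they]] [Conj and] [NP [NP [Pron they]] [RelC [Rel who] [VP [AdvP [Adv slowly]] [VP [AdvP [Adv deliberately]] [VP [V questioned] [NP [Pron they]]]]]]]] [VP [AdvP [Adv deliberately]] [VP [AdvP [Adv recently]] [VP [VP [V questioned]] [PP [P near] [NP [NP [Pron they]] [RelC [Rel who] [VP [V questioned]]]]]]]]]
[S [NP [NP [Pron they]] [Conj and] [NP [NP [Pron they]] [RelC [Rel who] [VP [AdvP [Adv slowly]] [VP [AdvP [Adv deliberately]] [VP [V questioned] [NP [Pron they]]]]]]]] [VP [AdvP [Adv deliberately]] [VP [VP [AdvP [Adv recently]] [VP [V questioned]]] [PP [P near] [NP [NP [Pron they]] [RelC [Rel who] [VP [V questioned]]]]]]]]
The trees differ in how a recursive rule is bracketed over the same span.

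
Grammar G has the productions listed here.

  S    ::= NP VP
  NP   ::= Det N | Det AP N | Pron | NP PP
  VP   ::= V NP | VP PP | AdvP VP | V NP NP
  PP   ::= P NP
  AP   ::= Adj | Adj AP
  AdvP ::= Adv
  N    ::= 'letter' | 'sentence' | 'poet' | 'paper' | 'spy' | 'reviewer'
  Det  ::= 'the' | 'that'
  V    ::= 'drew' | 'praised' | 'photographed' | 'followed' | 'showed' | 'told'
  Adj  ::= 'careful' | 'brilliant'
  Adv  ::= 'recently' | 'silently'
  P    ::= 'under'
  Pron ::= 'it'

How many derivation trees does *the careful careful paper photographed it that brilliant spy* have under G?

1

[S [NP [Det the] [AP [Adj careful] [AP [Adj careful]]] [N paper]] [VP [V photographed] [NP [Pron it]] [NP [Det that] [AP [Adj brilliant]] [N spy]]]]
No rule offers an alternative attachment or grouping for any span, so this is the only derivation.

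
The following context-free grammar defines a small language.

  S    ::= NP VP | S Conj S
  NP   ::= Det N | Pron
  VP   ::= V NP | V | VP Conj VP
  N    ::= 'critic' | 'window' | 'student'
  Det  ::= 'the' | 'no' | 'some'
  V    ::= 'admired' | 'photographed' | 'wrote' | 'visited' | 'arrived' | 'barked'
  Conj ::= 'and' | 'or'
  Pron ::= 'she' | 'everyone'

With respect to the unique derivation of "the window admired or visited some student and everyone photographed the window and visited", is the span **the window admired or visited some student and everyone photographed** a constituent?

[S [S [NP [Det the] [N window]] [VP [VP [V admired]] [Conj or] [VP [V visited] [NP [Det some] [N student]]]]] [Conj and] [S [NP [Pron everyone]] [VP [VP [V photographed] [NP [Det the] [N window]]] [Conj and] [VP [V visited]]]]]
The smallest constituent containing 'the window admired or visited some student and everyone photographed' is the S spanning 'the window admired or visited some student and everyone photographed the window and visited'; no single node in the tree dominates exactly the given words.

No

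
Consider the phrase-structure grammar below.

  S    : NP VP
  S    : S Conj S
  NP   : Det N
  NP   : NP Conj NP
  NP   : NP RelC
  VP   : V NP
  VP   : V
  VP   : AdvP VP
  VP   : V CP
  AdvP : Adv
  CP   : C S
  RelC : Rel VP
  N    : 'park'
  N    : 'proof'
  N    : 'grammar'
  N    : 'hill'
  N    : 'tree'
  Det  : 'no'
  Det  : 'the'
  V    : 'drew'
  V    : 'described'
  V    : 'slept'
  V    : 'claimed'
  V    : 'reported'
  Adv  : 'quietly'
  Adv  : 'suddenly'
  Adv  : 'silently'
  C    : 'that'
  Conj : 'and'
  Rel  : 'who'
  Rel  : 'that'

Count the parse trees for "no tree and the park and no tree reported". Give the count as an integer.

2

The two bracketings:
[S [NP [NP [Det no] [N tree]] [Conj and] [NP [NP [Det the] [N park]] [Conj and] [NP [Det no] [N tree]]]] [VP [V reported]]]
[S [NP [NP [NP [Det no] [N tree]] [Conj and] [NP [Det the] [N park]]] [Conj and] [NP [Det no] [N tree]]] [VP [V reported]]]
The trees differ in how a recursive rule is bracketed over the same span.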